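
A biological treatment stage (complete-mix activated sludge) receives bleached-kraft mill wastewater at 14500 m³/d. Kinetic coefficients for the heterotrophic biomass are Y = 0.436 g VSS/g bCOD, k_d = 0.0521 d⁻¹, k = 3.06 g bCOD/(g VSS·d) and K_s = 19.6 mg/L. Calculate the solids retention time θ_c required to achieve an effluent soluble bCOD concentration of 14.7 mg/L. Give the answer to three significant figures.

At the target effluent, Y k S/(K_s+S) = 0.436×3.06×14.7/34.30 = 0.5718 d⁻¹.
1/θ_c = 0.5718 − 0.0521 = 0.5197 d⁻¹, so θ_c = 1.924 d.

θ_c ≈ 1.92 d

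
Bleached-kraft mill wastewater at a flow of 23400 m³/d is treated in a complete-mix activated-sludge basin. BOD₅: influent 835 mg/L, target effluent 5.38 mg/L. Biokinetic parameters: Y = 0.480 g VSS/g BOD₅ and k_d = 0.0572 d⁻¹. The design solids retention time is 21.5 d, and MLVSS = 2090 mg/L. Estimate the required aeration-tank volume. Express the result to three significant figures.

From the SRT design equation V = Y Q (S₀−S) θ_c / [X (1 + k_d θ_c)] = 0.480 × 23400 × (835 − 5.38) × 21.5 / [2090 × (1 + 0.0572 × 21.5)] = 2×10^8 / 4660 = 42990 m³.

V ≈ 43000 m³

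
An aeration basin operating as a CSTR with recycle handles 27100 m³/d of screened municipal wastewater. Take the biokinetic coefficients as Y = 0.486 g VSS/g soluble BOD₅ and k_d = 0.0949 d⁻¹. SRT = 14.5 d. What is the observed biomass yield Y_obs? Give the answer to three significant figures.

Y_obs ≈ 0.205 g VSS/g soluble BOD₅

Observed yield with endogenous decay: Y_obs = Y / (1 + k_d·θ_c) = 0.486 / (1 + 0.0949 × 14.5) = 0.486 / 2.376 = 0.2045 g VSS/g soluble BOD₅.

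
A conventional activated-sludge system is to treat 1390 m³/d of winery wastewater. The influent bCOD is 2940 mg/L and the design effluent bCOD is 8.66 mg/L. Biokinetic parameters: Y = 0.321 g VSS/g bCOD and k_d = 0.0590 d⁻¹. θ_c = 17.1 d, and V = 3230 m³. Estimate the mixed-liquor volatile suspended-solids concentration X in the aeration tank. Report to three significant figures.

From V·X·(1 + k_d·θ_c) = Y·Q·(S₀ − S)·θ_c: X = 0.321 × 1390 × (2940 − 8.66) × 17.1 / [3230 × (1 + 0.0590 × 17.1)] = 3447 mg/L.

X ≈ 3450 mg/L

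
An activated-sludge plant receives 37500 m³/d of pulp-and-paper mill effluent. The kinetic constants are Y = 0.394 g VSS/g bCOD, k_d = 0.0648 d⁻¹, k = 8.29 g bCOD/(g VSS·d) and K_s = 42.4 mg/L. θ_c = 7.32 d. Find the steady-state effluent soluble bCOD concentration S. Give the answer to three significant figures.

For a completely mixed reactor with recycle the Lawrence–McCarty relation gives S = K_s·(1 + k_d·θ_c) / [θ_c·(Y·k − k_d) − 1] = 42.4 × (1 + 0.0648 × 7.32) / [7.32 × (0.394 × 8.29 − 0.0648) − 1] = 62.51 / 22.43 = 2.786 mg/L.

S ≈ 2.79 mg/L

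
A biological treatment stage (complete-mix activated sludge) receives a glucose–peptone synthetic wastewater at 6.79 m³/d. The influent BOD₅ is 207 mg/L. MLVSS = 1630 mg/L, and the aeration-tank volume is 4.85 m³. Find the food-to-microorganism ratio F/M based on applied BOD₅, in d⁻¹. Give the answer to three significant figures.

Food-to-microorganism ratio F/M = Q S₀ / (V X) = 6.79 × 207 / (4.850 × 1630) = 0.1778 d⁻¹.

F/M ≈ 0.178 d⁻¹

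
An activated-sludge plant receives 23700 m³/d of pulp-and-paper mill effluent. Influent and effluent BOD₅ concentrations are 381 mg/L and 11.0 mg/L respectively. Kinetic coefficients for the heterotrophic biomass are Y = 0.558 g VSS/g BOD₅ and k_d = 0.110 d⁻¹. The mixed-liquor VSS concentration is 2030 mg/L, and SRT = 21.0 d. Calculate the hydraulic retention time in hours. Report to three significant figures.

τ ≈ 15.5 h

Steady-state biomass mass balance: V·X·(1 + k_d·θ_c) = Y·Q·(S₀ − S)·θ_c, so V = 0.558 × 23700 × (381 − 11.0) × 21.0 / [2030 × (1 + 0.110 × 21.0)] = 1.03×10^8 / 6719 = 15293 m³.
τ = V/Q = 15293/23700 = 0.6453 d, or 15.49 h.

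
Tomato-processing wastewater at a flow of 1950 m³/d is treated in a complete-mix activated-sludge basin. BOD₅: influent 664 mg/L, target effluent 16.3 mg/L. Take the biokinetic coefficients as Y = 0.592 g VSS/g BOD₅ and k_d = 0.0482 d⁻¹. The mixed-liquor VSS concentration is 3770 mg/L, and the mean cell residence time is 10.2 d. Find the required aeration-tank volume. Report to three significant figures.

V ≈ 1360 m³

Rearranging the biomass balance for a CMAS with decay, V = Y·Q·ΔS·θ_c / [X·(1+k_d θ_c)] = 0.592 × 1950 × (664 − 16.3) × 10.2 / [3770 × (1 + 0.0482 × 10.2)] = 7.63×10^6 / 5623 = 1356 m³.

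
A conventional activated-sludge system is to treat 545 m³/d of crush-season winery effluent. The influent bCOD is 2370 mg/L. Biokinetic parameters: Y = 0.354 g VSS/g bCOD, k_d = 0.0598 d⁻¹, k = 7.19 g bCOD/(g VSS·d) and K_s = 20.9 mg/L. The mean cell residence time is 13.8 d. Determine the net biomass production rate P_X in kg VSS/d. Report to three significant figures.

From the Monod/SRT balance for a CMAS, S = K_s·(1+k_d θ_c)/[θ_c·(Y k − k_d) − 1] = 20.9 × (1 + 0.0598 × 13.8) / [13.8 × (0.354 × 7.19 − 0.0598) − 1] = 38.15 / 33.30 = 1.146 mg/L.
Correct the yield for decay: Y_obs = Y/(1 + k_d θ_c) = 0.354 / (1 + 0.0598 × 13.8) = 0.354 / 1.825 = 0.1939.
Mass of bCOD removed per day: Q(S₀ − S) = 545 × 2369 g/m³ = 1291 kg/d.
Net biomass production P_X = Y_obs × Q·(S₀ − S) = 0.1939 × 1291 = 250.4 kg VSS/d.

P_X ≈ 250 kg VSS/d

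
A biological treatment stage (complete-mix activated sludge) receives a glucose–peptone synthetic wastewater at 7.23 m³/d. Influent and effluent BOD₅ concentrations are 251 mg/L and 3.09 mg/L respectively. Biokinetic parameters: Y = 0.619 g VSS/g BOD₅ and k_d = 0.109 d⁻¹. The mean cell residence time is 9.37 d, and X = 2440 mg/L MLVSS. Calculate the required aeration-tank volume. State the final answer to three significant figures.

Rearranging the biomass balance for a CMAS with decay, V = Y·Q·ΔS·θ_c / [X·(1+k_d θ_c)] = 0.619 × 7.23 × (251 − 3.09) × 9.37 / [2440 × (1 + 0.109 × 9.37)] = 1.04×10^4 / 4932 = 2.108 m³.

V ≈ 2.11 m³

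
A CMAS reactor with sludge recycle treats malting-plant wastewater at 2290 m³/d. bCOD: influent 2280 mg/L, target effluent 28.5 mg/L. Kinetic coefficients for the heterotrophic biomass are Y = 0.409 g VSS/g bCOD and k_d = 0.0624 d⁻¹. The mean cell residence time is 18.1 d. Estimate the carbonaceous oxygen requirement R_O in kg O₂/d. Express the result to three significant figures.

Observed yield with endogenous decay: Y_obs = Y / (1 + k_d·θ_c) = 0.409 / (1 + 0.0624 × 18.1) = 0.409 / 2.129 = 0.1921 g VSS/g bCOD.
Substrate removed = Q·(S₀ − S) = 2290 m³/d × (2280 − 28.5) g/m³ = 5.16×10^6 g/d = 5156 kg/d.
Net sludge production P_X = 0.1921 × 5156 = 990.3 kg VSS/d.
R_O = Q·ΔS − 1.42 P_X = 5156 − 1406 = 3750 kg O₂/d.

R_O ≈ 3750 kg O₂/d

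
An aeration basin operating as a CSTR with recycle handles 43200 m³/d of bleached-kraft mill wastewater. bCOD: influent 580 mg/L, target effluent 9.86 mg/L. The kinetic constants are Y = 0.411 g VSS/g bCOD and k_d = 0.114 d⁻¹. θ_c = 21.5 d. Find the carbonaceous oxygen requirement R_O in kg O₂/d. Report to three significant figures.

Observed yield with endogenous decay: Y_obs = Y / (1 + k_d·θ_c) = 0.411 / (1 + 0.114 × 21.5) = 0.411 / 3.451 = 0.1191 g VSS/g bCOD.
ΔS = 580 − 9.86 = 570.1 mg/L, so the substrate removal rate is 43200 × 570.1/1000 = 24630 kg bCOD/d.
Net sludge production P_X = 0.1191 × 24630 = 2933 kg VSS/d.
R_O = Q·(S₀ − S) − 1.42·P_X = 24630 − 1.42 × 2933 = 20465 kg O₂/d.

R_O ≈ 20500 kg O₂/d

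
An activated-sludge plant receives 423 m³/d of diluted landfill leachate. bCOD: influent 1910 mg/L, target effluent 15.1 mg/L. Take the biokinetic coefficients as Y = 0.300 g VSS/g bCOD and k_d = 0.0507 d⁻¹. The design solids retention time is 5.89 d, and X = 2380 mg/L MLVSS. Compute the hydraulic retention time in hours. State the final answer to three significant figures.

τ ≈ 26.0 h

From the SRT design equation V = Y Q (S₀−S) θ_c / [X (1 + k_d θ_c)] = 0.300 × 423 × (1910 − 15.1) × 5.89 / [2380 × (1 + 0.0507 × 5.89)] = 1.42×10^6 / 3091 = 458.3 m³.
τ = V/Q = 458.3/423 = 1.083 d, or 26.00 h.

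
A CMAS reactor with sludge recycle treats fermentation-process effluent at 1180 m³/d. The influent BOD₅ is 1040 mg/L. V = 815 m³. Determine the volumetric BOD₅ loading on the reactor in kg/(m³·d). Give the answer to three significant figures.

Volumetric loading L_v = Q·S₀ / V = 1180 × 1040 g/m³ / 815.0 m³ = 1506 g/(m³·d) = 1.506 kg BOD₅/(m³·d).

L_v ≈ 1.51 kg BOD₅/(m³·d)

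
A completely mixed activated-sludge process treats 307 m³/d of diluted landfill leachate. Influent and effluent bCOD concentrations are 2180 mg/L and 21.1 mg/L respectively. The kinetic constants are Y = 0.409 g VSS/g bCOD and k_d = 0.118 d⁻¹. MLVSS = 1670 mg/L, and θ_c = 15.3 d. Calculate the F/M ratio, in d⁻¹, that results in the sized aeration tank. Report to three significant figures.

Rearranging the biomass balance for a CMAS with decay, V = Y·Q·ΔS·θ_c / [X·(1+k_d θ_c)] = 0.409 × 307 × (2180 − 21.1) × 15.3 / [1670 × (1 + 0.118 × 15.3)] = 4.15×10^6 / 4685 = 885.3 m³.
F/M = applied load / biomass = Q·S₀/(V·X) = 307 × 2180 / (885.3 × 1670) = 0.4527 d⁻¹.

F/M ≈ 0.453 d⁻¹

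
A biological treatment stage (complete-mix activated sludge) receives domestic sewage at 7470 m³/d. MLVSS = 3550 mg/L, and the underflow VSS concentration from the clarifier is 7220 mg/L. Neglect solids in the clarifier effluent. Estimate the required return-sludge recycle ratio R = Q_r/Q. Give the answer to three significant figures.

Solids balance on the clarifier gives (1+R)X = R·X_r, so R = X/(X_r − X) = 3550 / (7220 − 3550) = 0.9673.

R ≈ 0.967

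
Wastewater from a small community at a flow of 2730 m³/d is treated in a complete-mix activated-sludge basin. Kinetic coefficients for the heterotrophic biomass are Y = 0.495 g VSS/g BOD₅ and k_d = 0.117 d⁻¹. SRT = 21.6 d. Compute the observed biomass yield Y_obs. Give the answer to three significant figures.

Observed yield with endogenous decay: Y_obs = Y / (1 + k_d·θ_c) = 0.495 / (1 + 0.117 × 21.6) = 0.495 / 3.527 = 0.1403 g VSS/g BOD₅.

Y_obs ≈ 0.140 g VSS/g BOD₅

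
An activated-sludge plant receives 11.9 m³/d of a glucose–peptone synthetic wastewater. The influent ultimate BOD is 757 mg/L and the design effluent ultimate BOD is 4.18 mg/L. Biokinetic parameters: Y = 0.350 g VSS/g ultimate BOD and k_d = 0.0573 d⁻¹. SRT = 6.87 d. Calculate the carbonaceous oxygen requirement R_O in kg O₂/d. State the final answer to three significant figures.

Correct the yield for decay: Y_obs = Y/(1 + k_d θ_c) = 0.350 / (1 + 0.0573 × 6.87) = 0.350 / 1.394 = 0.2511.
Mass of ultimate BOD removed per day: Q(S₀ − S) = 11.9 × 752.8 g/m³ = 8.959 kg/d.
Biomass synthesised: P_X = Y_obs × 8.959 = 2.250 kg VSS/d.
R_O = Q·(S₀ − S) − 1.42·P_X = 8.959 − 1.42 × 2.250 = 5.764 kg O₂/d.

R_O ≈ 5.76 kg O₂/d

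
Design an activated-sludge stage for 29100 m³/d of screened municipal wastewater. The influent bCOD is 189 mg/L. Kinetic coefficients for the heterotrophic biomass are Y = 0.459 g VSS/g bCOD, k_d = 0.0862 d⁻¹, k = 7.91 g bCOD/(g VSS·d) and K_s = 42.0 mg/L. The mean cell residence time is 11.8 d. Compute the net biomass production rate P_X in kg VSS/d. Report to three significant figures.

Effluent substrate depends only on kinetics and SRT: S = K_s(1 + k_d θ_c) / [θ_c(Yk − k_d) − 1] = 42.0 × (1 + 0.0862 × 11.8) / [11.8 × (0.459 × 7.91 − 0.0862) − 1] = 84.72 / 40.82 = 2.075 mg/L.
Correct the yield for decay: Y_obs = Y/(1 + k_d θ_c) = 0.459 / (1 + 0.0862 × 11.8) = 0.459 / 2.017 = 0.2275.
Q·(S₀ − S) = 29100 × (189 − 2.08) × 10⁻³ = 5439 kg/d removed.
So the net sludge growth is P_X = 0.2275 × 5439 = 1238 kg VSS/d.

P_X ≈ 1240 kg VSS/d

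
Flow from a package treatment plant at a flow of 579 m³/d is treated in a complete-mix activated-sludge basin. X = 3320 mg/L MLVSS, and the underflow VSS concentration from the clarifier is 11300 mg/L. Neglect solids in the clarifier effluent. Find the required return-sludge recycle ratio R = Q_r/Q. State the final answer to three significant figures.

R ≈ 0.416

R = Q_r/Q = X/(X_r − X) = 3320 / (11300 − 3320) = 0.4160.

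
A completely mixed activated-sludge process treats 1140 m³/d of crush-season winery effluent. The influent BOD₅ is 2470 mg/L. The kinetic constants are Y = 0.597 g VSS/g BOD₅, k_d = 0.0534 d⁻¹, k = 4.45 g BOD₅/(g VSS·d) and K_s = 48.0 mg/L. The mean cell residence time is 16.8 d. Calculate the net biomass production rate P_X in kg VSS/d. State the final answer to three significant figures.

P_X ≈ 885 kg VSS/d

From the Monod/SRT balance for a CMAS, S = K_s·(1+k_d θ_c)/[θ_c·(Y k − k_d) − 1] = 48.0 × (1 + 0.0534 × 16.8) / [16.8 × (0.597 × 4.45 − 0.0534) − 1] = 91.06 / 42.73 = 2.131 mg/L.
Y_obs = Y / (1 + k_d θ_c) = 0.597 / (1 + 0.0534 × 16.8) = 0.597 / 1.897 = 0.3147.
Substrate removed = Q·(S₀ − S) = 1140 m³/d × (2470 − 2.13) g/m³ = 2.81×10^6 g/d = 2813 kg/d.
So the net sludge growth is P_X = 0.3147 × 2813 = 885.3 kg VSS/d.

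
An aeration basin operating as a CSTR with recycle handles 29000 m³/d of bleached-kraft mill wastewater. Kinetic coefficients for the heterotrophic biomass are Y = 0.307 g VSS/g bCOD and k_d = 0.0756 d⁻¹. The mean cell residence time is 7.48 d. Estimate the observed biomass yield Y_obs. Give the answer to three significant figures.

The observed yield is Y_obs = Y/(1 + k_d·θ_c) = 0.307 / (1 + 0.0756 × 7.48) = 0.307 / 1.565 = 0.1961 g VSS per g bCOD removed.

Y_obs ≈ 0.196 g VSS/g bCOD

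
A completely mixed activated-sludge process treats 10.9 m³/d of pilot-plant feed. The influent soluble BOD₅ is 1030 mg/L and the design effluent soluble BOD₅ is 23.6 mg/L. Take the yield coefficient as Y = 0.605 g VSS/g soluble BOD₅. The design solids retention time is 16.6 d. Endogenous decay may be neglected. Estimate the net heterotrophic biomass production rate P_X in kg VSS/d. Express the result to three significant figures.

With endogenous decay neglected, the observed yield equals the true yield: Y_obs = Y = 0.605 g VSS/g soluble BOD₅.
ΔS = 1030 − 23.6 = 1006 mg/L, so the substrate removal rate is 10.9 × 1006/1000 = 10.97 kg soluble BOD₅/d.
Biomass produced: P_X = Y_obs·Q·ΔS = 0.6050 × 10.97 ≈ 6.637 kg VSS/d.

P_X ≈ 6.64 kg VSS/d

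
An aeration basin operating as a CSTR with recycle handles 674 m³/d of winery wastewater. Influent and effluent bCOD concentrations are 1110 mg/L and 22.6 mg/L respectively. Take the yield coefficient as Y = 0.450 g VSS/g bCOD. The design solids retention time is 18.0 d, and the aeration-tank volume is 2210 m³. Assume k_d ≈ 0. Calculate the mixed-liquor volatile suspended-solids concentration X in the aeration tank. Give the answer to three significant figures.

X ≈ 2690 mg/L

From V·X = Y·Q·(S₀ − S)·θ_c (decay neglected): X = 0.450 × 674 × (1110 − 22.6) × 18.0 / 2210 = 2686 mg/L.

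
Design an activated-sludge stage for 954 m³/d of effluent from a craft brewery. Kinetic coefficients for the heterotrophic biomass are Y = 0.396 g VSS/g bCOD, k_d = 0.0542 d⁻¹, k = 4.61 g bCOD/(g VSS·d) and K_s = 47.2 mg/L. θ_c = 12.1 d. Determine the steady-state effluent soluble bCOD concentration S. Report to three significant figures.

From the Monod/SRT balance for a CMAS, S = K_s·(1+k_d θ_c)/[θ_c·(Y k − k_d) − 1] = 47.2 × (1 + 0.0542 × 12.1) / [12.1 × (0.396 × 4.61 − 0.0542) − 1] = 78.15 / 20.43 = 3.825 mg/L.

S ≈ 3.82 mg/L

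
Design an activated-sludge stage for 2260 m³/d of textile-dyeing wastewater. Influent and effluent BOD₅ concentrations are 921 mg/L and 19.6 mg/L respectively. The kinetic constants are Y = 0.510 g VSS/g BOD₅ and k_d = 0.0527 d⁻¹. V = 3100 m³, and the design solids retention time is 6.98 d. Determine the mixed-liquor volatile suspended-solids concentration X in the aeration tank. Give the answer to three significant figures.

X ≈ 1710 mg/L

X = Y·Q·ΔS·θ_c / [V·(1 + k_d θ_c)] = 0.510 × 2260 × (921 − 19.6) × 6.98 / [3100 × (1 + 0.0527 × 6.98)] = 1710 mg/L.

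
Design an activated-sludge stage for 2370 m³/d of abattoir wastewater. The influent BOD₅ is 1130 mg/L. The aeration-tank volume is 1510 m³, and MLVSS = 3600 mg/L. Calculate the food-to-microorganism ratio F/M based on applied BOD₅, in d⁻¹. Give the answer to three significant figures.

F/M ≈ 0.493 d⁻¹

Food-to-microorganism ratio F/M = Q S₀ / (V X) = 2370 × 1130 / (1510 × 3600) = 0.4927 d⁻¹.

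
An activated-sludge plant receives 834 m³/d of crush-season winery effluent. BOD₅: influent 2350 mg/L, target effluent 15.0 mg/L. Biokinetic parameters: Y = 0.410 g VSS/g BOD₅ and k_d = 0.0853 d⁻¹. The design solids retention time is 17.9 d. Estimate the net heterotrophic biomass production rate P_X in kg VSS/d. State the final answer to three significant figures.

The observed yield is Y_obs = Y/(1 + k_d·θ_c) = 0.410 / (1 + 0.0853 × 17.9) = 0.410 / 2.527 = 0.1623 g VSS per g BOD₅ removed.
ΔS = 2350 − 15.0 = 2335 mg/L, so the substrate removal rate is 834 × 2335/1000 = 1947 kg BOD₅/d.
So the net sludge growth is P_X = 0.1623 × 1947 = 316.0 kg VSS/d.

P_X ≈ 316 kg VSS/d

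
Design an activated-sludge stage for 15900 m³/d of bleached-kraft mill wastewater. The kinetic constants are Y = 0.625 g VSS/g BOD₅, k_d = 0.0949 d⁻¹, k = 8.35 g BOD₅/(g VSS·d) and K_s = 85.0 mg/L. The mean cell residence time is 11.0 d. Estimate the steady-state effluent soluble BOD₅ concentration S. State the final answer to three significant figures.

S ≈ 3.14 mg/L

For a completely mixed reactor with recycle the Lawrence–McCarty relation gives S = K_s·(1 + k_d·θ_c) / [θ_c·(Y·k − k_d) − 1] = 85.0 × (1 + 0.0949 × 11.0) / [11.0 × (0.625 × 8.35 − 0.0949) − 1] = 173.7 / 55.36 = 3.138 mg/L.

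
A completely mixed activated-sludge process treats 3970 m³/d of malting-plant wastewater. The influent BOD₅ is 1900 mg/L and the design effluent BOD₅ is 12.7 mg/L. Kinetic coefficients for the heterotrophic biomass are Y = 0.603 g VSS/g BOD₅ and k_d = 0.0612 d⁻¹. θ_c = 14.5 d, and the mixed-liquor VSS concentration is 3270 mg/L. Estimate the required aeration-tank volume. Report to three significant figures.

From the SRT design equation V = Y Q (S₀−S) θ_c / [X (1 + k_d θ_c)] = 0.603 × 3970 × (1900 − 12.7) × 14.5 / [3270 × (1 + 0.0612 × 14.5)] = 6.55×10^7 / 6172 = 10615 m³.

V ≈ 10600 m³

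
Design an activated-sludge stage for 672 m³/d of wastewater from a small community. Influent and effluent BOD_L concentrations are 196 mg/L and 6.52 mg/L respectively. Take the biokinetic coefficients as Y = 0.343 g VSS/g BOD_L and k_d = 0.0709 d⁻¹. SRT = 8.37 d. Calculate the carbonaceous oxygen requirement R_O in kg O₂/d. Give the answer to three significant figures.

Y_obs = Y / (1 + k_d θ_c) = 0.343 / (1 + 0.0709 × 8.37) = 0.343 / 1.593 = 0.2153.
ΔS = 196 − 6.52 = 189.5 mg/L, so the substrate removal rate is 672 × 189.5/1000 = 127.3 kg BOD_L/d.
Net sludge production P_X = 0.2153 × 127.3 = 27.41 kg VSS/d.
Carbonaceous O₂ demand = substrate oxidised − cell-mass equivalent = 127.3 − 1.42 × 27.41 = 88.41 kg O₂/d.

R_O ≈ 88.4 kg O₂/d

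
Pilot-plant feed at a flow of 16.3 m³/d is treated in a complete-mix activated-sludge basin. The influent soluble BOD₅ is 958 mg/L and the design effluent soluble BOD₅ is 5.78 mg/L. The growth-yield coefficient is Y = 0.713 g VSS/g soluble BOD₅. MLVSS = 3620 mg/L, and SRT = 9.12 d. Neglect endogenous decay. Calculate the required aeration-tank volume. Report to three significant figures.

V ≈ 27.9 m³

V·X = Y·Q·ΔS·θ_c gives V = 0.713 × 16.3 × (958 − 5.78) × 9.12 / 3620 = 27.88 m³.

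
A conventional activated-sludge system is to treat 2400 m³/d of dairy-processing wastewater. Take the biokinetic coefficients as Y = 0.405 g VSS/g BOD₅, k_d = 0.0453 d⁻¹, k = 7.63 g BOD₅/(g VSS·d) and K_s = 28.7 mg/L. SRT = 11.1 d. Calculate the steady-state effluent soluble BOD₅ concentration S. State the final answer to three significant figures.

Effluent substrate depends only on kinetics and SRT: S = K_s(1 + k_d θ_c) / [θ_c(Yk − k_d) − 1] = 28.7 × (1 + 0.0453 × 11.1) / [11.1 × (0.405 × 7.63 − 0.0453) − 1] = 43.13 / 32.80 = 1.315 mg/L.

S ≈ 1.32 mg/L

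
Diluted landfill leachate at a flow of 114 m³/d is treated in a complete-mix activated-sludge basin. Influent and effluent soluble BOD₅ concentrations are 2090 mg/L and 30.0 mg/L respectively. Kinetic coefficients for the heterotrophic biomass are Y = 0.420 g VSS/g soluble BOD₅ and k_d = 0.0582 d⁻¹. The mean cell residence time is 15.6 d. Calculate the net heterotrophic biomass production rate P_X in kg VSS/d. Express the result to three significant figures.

The observed yield is Y_obs = Y/(1 + k_d·θ_c) = 0.420 / (1 + 0.0582 × 15.6) = 0.420 / 1.908 = 0.2201 g VSS per g soluble BOD₅ removed.
Substrate removed = Q·(S₀ − S) = 114 m³/d × (2090 − 30.0) g/m³ = 2.35×10^5 g/d = 234.8 kg/d.
P_X = Y_obs · Q(S₀ − S) = 0.2201 × 234.8 = 51.70 kg VSS/d.

P_X ≈ 51.7 kg VSS/d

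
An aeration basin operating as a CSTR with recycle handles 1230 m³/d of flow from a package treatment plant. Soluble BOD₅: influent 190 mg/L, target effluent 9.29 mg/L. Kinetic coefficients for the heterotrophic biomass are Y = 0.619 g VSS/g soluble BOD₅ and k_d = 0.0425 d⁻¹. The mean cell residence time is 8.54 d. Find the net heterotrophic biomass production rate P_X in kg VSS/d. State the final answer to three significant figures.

Observed yield with endogenous decay: Y_obs = Y / (1 + k_d·θ_c) = 0.619 / (1 + 0.0425 × 8.54) = 0.619 / 1.363 = 0.4542 g VSS/g soluble BOD₅.
ΔS = 190 − 9.29 = 180.7 mg/L, so the substrate removal rate is 1230 × 180.7/1000 = 222.3 kg soluble BOD₅/d.
So the net sludge growth is P_X = 0.4542 × 222.3 = 100.9 kg VSS/d.

P_X ≈ 101 kg VSS/d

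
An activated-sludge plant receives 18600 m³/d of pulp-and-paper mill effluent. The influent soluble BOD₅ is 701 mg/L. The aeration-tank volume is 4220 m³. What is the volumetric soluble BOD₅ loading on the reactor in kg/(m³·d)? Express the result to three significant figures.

L_v ≈ 3.09 kg soluble BOD₅/(m³·d)

Volumetric loading L_v = Q·S₀ / V = 18600 × 701 g/m³ / 4220 m³ = 3090 g/(m³·d) = 3.090 kg soluble BOD₅/(m³·d).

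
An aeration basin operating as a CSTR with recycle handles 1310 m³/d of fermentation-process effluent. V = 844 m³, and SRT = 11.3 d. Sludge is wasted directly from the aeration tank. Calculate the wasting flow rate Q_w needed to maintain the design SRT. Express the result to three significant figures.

Q_w ≈ 74.7 m³/d

Wasting from the aeration tank: Q_w = V / θ_c = 844.0 / 11.3 = 74.69 m³/d.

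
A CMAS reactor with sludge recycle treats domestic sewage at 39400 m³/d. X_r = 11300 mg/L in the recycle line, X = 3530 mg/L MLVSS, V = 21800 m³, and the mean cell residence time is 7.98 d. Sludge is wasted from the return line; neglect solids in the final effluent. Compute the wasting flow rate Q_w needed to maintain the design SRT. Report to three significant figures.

Q_w = (V·X)/(θ_c X_r) = 21800 × 3530 / (7.98 × 11300) = 853.4 m³/d.

Q_w ≈ 853 m³/d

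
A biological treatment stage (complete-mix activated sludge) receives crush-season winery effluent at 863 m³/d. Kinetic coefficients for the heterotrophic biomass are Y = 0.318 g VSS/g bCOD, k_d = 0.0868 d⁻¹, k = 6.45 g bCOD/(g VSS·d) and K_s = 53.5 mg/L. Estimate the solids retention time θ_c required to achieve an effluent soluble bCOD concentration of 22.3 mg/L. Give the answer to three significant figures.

Specific growth rate at S = 22.3 mg/L: μ = YkS/(K_s+S) = 0.318·6.45·22.3/(53.5+22.3) = 0.6034 d⁻¹.
1/θ_c = 0.6034 − 0.0868 = 0.5166 d⁻¹, so θ_c = 1.936 d.

θ_c ≈ 1.94 d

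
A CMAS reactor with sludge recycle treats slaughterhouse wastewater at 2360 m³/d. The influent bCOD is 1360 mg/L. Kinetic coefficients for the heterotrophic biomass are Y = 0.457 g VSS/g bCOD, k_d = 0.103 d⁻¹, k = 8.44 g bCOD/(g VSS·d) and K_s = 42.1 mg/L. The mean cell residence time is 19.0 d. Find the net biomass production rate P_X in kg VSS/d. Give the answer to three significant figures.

P_X ≈ 495 kg VSS/d

From the Monod/SRT balance for a CMAS, S = K_s·(1+k_d θ_c)/[θ_c·(Y k − k_d) − 1] = 42.1 × (1 + 0.103 × 19.0) / [19.0 × (0.457 × 8.44 − 0.103) − 1] = 124.5 / 70.33 = 1.770 mg/L.
Correct the yield for decay: Y_obs = Y/(1 + k_d θ_c) = 0.457 / (1 + 0.103 × 19.0) = 0.457 / 2.957 = 0.1545.
ΔS = 1360 − 1.77 = 1358 mg/L, so the substrate removal rate is 2360 × 1358/1000 = 3205 kg bCOD/d.
P_X = Y_obs · Q(S₀ − S) = 0.1545 × 3205 = 495.4 kg VSS/d.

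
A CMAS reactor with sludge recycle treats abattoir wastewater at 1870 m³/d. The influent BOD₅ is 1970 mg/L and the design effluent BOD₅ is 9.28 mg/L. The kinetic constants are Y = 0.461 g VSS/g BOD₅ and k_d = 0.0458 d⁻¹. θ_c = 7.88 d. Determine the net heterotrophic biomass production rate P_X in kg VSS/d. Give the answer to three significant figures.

The observed yield is Y_obs = Y/(1 + k_d·θ_c) = 0.461 / (1 + 0.0458 × 7.88) = 0.461 / 1.361 = 0.3387 g VSS per g BOD₅ removed.
Substrate removed = Q·(S₀ − S) = 1870 m³/d × (1970 − 9.28) g/m³ = 3.67×10^6 g/d = 3667 kg/d.
Biomass produced: P_X = Y_obs·Q·ΔS = 0.3387 × 3667 ≈ 1242 kg VSS/d.

P_X ≈ 1240 kg VSS/d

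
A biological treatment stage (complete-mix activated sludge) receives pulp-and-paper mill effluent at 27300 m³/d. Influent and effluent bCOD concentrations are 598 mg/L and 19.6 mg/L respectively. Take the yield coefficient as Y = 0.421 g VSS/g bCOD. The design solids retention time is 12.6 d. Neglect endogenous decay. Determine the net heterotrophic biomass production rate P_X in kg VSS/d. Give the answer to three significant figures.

No decay correction is needed, so Y_obs = Y = 0.421.
ΔS = 598 − 19.6 = 578.4 mg/L, so the substrate removal rate is 27300 × 578.4/1000 = 15790 kg bCOD/d.
Net biomass production P_X = Y_obs × Q·(S₀ − S) = 0.4210 × 15790 = 6648 kg VSS/d.

P_X ≈ 6650 kg VSS/d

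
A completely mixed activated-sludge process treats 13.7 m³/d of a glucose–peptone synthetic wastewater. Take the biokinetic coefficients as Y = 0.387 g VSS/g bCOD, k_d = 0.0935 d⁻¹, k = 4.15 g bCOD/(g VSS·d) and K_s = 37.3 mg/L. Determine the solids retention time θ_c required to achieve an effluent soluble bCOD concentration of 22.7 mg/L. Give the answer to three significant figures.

θ_c ≈ 1.95 d

From 1/θ_c = Y·k·S/(K_s + S) − k_d: Y·k·S/(K_s+S) = 0.387 × 4.15 × 22.7 / (37.3 + 22.7) = 0.6076 d⁻¹.
θ_c = 1/(μ − k_d) = 1/(0.6076 − 0.0935) = 1/0.5141 = 1.945 d.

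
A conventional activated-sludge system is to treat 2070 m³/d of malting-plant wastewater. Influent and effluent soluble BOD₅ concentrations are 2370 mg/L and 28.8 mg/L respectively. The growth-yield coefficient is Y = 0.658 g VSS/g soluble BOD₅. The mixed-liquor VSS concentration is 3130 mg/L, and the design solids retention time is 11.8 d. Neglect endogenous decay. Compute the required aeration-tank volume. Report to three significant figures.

V ≈ 12000 m³

V·X = Y·Q·ΔS·θ_c gives V = 0.658 × 2070 × (2370 − 28.8) × 11.8 / 3130 = 12022 m³.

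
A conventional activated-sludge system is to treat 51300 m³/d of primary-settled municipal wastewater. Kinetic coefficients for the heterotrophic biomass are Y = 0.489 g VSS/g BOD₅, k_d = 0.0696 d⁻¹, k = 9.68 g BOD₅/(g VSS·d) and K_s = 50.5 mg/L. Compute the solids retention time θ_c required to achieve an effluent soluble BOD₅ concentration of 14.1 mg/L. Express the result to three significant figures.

θ_c ≈ 1.04 d

Specific growth rate at S = 14.1 mg/L: μ = YkS/(K_s+S) = 0.489·9.68·14.1/(50.5+14.1) = 1.033 d⁻¹.
Then 1/θ_c = μ − k_d = 1.033 − 0.0696 = 0.9636 d⁻¹, giving θ_c = 1.038 d.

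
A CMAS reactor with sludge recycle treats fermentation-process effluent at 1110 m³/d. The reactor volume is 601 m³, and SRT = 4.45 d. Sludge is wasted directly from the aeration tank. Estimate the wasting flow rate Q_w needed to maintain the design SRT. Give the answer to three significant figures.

Wasting from the aeration tank: Q_w = V / θ_c = 601.0 / 4.45 = 135.1 m³/d.

Q_w ≈ 135 m³/d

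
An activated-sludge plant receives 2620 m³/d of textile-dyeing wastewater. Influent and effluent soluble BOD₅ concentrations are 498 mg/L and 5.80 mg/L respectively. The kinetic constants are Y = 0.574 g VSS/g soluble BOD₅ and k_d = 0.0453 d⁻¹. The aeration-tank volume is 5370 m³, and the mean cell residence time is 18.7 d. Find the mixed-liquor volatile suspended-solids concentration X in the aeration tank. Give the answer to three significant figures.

Solving the biomass balance for X: X = Y Q (S₀−S) θ_c / [V (1+k_d θ_c)] = 0.574 × 2620 × (498 − 5.80) × 18.7 / [5370 × (1 + 0.0453 × 18.7)] = 1395 mg/L.

X ≈ 1400 mg/L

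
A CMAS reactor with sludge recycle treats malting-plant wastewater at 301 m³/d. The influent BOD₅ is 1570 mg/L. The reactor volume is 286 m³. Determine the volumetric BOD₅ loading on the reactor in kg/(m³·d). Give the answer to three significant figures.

L_v ≈ 1.65 kg BOD₅/(m³·d)

Volumetric loading L_v = Q·S₀ / V = 301 × 1570 g/m³ / 286.0 m³ = 1652 g/(m³·d) = 1.652 kg BOD₅/(m³·d).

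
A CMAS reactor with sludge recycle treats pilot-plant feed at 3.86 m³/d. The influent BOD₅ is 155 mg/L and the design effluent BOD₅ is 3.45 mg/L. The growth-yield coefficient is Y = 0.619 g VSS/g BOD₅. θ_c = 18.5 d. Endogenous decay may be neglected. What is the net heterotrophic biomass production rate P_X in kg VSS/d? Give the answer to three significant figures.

P_X ≈ 0.362 kg VSS/d

No decay correction is needed, so Y_obs = Y = 0.619.
Mass of BOD₅ removed per day: Q(S₀ − S) = 3.86 × 151.6 g/m³ = 0.5850 kg/d.
Net biomass production P_X = Y_obs × Q·(S₀ − S) = 0.6190 × 0.5850 = 0.3621 kg VSS/d.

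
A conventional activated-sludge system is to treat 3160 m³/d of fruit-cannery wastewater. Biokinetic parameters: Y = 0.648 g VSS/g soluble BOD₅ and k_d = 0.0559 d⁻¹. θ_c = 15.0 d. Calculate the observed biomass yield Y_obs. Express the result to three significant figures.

Observed yield with endogenous decay: Y_obs = Y / (1 + k_d·θ_c) = 0.648 / (1 + 0.0559 × 15.0) = 0.648 / 1.839 = 0.3525 g VSS/g soluble BOD₅.

Y_obs ≈ 0.352 g VSS/g soluble BOD₅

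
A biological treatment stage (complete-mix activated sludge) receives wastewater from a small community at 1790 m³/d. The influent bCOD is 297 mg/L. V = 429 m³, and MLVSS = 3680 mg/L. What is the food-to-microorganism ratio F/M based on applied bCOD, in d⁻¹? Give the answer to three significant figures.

F/M ≈ 0.337 d⁻¹

F/M = applied load / biomass = Q·S₀/(V·X) = 1790 × 297 / (429.0 × 3680) = 0.3367 d⁻¹.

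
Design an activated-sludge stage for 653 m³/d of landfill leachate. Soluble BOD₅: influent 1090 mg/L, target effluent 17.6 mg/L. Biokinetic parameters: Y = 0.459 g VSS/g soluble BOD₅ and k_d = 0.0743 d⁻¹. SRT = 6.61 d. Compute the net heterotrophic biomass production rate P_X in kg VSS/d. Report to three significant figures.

P_X ≈ 216 kg VSS/d

The observed yield is Y_obs = Y/(1 + k_d·θ_c) = 0.459 / (1 + 0.0743 × 6.61) = 0.459 / 1.491 = 0.3078 g VSS per g soluble BOD₅ removed.
Mass of soluble BOD₅ removed per day: Q(S₀ − S) = 653 × 1072 g/m³ = 700.3 kg/d.
So the net sludge growth is P_X = 0.3078 × 700.3 = 215.6 kg VSS/d.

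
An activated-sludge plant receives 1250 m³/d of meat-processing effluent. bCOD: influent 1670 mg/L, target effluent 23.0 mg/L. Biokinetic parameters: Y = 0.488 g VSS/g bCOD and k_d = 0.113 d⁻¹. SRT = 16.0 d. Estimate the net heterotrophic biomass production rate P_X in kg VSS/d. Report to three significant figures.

P_X ≈ 358 kg VSS/d

Y_obs = Y / (1 + k_d θ_c) = 0.488 / (1 + 0.113 × 16.0) = 0.488 / 2.808 = 0.1738.
Q·(S₀ − S) = 1250 × (1670 − 23.0) × 10⁻³ = 2059 kg/d removed.
P_X = Y_obs · Q(S₀ − S) = 0.1738 × 2059 = 357.8 kg VSS/d.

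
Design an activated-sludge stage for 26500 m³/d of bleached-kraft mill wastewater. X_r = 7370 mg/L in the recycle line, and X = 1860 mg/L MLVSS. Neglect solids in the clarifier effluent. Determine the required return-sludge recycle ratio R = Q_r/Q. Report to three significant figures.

R ≈ 0.338

Mass balance around the secondary clarifier (neglecting effluent solids): R = X / (X_r − X) = 1860 / (7370 − 1860) = 0.3376.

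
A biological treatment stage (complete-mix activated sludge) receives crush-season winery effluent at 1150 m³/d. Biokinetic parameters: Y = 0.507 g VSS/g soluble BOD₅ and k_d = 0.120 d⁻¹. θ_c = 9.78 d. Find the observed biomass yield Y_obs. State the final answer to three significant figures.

Y_obs ≈ 0.233 g VSS/g soluble BOD₅

Correct the yield for decay: Y_obs = Y/(1 + k_d θ_c) = 0.507 / (1 + 0.120 × 9.78) = 0.507 / 2.174 = 0.2333.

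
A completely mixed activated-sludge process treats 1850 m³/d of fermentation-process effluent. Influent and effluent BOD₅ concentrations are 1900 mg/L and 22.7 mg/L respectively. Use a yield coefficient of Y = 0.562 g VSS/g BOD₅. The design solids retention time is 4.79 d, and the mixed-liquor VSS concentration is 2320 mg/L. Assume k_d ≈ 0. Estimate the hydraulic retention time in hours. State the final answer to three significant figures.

τ ≈ 52.3 h

With k_d = 0 the design equation reduces to V = Y Q (S₀−S) θ_c / X = 0.562 × 1850 × (1900 − 22.7) × 4.79 / 2320 = 4030 m³.
τ = V/Q = 4030/1850 = 2.178 d, or 52.28 h.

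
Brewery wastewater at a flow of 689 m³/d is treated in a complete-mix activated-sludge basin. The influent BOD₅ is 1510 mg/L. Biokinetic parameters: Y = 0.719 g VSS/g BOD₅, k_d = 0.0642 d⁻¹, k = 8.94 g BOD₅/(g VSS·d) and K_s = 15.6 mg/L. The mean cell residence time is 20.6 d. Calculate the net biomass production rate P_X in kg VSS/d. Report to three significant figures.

P_X ≈ 322 kg VSS/d

From the Monod/SRT balance for a CMAS, S = K_s·(1+k_d θ_c)/[θ_c·(Y k − k_d) − 1] = 15.6 × (1 + 0.0642 × 20.6) / [20.6 × (0.719 × 8.94 − 0.0642) − 1] = 36.23 / 130.1 = 0.2785 mg/L.
Correct the yield for decay: Y_obs = Y/(1 + k_d θ_c) = 0.719 / (1 + 0.0642 × 20.6) = 0.719 / 2.323 = 0.3096.
Substrate removed = Q·(S₀ − S) = 689 m³/d × (1510 − 0.279) g/m³ = 1.04×10^6 g/d = 1040 kg/d.
P_X = Y_obs · Q(S₀ − S) = 0.3096 × 1040 = 322.0 kg VSS/d.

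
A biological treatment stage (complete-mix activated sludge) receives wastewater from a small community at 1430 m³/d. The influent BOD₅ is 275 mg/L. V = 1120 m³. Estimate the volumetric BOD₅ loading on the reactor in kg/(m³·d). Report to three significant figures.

Applied BOD₅ load per unit volume = Q·S₀/V = (1430 × 275/1000)/1120 = 0.3511 kg BOD₅·m⁻³·d⁻¹.

L_v ≈ 0.351 kg BOD₅/(m³·d)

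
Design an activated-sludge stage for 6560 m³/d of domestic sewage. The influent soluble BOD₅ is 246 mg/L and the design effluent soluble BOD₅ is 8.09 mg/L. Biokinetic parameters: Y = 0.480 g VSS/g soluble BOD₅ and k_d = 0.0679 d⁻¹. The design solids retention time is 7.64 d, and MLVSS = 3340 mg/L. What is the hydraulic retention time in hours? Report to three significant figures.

τ ≈ 4.13 h

From the SRT design equation V = Y Q (S₀−S) θ_c / [X (1 + k_d θ_c)] = 0.480 × 6560 × (246 − 8.09) × 7.64 / [3340 × (1 + 0.0679 × 7.64)] = 5.72×10^6 / 5073 = 1128 m³.
τ = V/Q = 1128/6560 = 0.1720 d, or 4.128 h.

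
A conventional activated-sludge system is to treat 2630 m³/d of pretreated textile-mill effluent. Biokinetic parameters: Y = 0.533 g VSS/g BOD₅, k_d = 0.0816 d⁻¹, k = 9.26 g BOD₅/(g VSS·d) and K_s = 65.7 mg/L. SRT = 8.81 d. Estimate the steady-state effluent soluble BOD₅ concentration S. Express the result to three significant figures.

S ≈ 2.70 mg/L

From the Monod/SRT balance for a CMAS, S = K_s·(1+k_d θ_c)/[θ_c·(Y k − k_d) − 1] = 65.7 × (1 + 0.0816 × 8.81) / [8.81 × (0.533 × 9.26 − 0.0816) − 1] = 112.9 / 41.76 = 2.704 mg/L.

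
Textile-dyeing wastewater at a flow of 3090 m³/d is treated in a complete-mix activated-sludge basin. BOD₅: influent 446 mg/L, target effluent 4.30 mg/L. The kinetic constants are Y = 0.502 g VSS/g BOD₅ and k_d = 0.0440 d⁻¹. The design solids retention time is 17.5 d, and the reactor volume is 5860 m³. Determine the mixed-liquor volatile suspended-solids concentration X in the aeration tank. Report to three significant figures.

From V·X·(1 + k_d·θ_c) = Y·Q·(S₀ − S)·θ_c: X = 0.502 × 3090 × (446 − 4.30) × 17.5 / [5860 × (1 + 0.0440 × 17.5)] = 1156 mg/L.

X ≈ 1160 mg/L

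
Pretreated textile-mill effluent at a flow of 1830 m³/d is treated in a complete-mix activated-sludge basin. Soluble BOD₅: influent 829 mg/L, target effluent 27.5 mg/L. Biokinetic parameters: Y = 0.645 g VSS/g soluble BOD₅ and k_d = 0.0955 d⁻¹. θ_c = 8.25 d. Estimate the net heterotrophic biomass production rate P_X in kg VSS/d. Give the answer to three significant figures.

Correct the yield for decay: Y_obs = Y/(1 + k_d θ_c) = 0.645 / (1 + 0.0955 × 8.25) = 0.645 / 1.788 = 0.3608.
Q·(S₀ − S) = 1830 × (829 − 27.5) × 10⁻³ = 1467 kg/d removed.
Net biomass production P_X = Y_obs × Q·(S₀ − S) = 0.3608 × 1467 = 529.1 kg VSS/d.

P_X ≈ 529 kg VSS/d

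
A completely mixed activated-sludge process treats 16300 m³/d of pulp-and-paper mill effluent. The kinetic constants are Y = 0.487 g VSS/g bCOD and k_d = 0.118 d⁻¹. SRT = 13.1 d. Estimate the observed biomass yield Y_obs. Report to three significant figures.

The observed yield is Y_obs = Y/(1 + k_d·θ_c) = 0.487 / (1 + 0.118 × 13.1) = 0.487 / 2.546 = 0.1913 g VSS per g bCOD removed.

Y_obs ≈ 0.191 g VSS/g bCOD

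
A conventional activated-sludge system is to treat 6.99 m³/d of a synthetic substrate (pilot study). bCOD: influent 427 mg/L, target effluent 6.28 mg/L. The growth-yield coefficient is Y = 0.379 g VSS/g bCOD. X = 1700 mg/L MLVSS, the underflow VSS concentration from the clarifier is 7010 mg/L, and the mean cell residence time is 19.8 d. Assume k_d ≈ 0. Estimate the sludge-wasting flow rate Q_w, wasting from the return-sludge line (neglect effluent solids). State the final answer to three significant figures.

Q_w ≈ 0.159 m³/d

With k_d = 0 the design equation reduces to V = Y Q (S₀−S) θ_c / X = 0.379 × 6.99 × (427 − 6.28) × 19.8 / 1700 = 12.98 m³.
θ_c = V·X/(Q_w·X_r) when wasting from the recycle, so Q_w = V·X/(θ_c·X_r) = 12.98 × 1700 / (19.8 × 7010) = 0.1590 m³/d.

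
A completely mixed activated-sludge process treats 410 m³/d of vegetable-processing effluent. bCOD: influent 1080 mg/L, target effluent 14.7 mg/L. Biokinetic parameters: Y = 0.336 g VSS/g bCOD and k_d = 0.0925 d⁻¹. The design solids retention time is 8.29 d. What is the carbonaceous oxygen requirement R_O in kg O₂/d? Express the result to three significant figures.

R_O ≈ 319 kg O₂/d

The observed yield is Y_obs = Y/(1 + k_d·θ_c) = 0.336 / (1 + 0.0925 × 8.29) = 0.336 / 1.767 = 0.1902 g VSS per g bCOD removed.
ΔS = 1080 − 14.7 = 1065 mg/L, so the substrate removal rate is 410 × 1065/1000 = 436.8 kg bCOD/d.
Net sludge production P_X = 0.1902 × 436.8 = 83.06 kg VSS/d.
R_O = Q·ΔS − 1.42 P_X = 436.8 − 117.9 = 318.8 kg O₂/d.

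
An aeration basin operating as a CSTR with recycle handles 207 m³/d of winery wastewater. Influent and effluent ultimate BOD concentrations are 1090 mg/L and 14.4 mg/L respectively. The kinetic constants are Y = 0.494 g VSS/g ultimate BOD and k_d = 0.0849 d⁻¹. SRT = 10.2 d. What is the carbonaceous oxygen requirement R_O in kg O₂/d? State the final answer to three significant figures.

Correct the yield for decay: Y_obs = Y/(1 + k_d θ_c) = 0.494 / (1 + 0.0849 × 10.2) = 0.494 / 1.866 = 0.2647.
ΔS = 1090 − 14.4 = 1076 mg/L, so the substrate removal rate is 207 × 1076/1000 = 222.6 kg ultimate BOD/d.
Net sludge production P_X = 0.2647 × 222.6 = 58.94 kg VSS/d.
Carbonaceous O₂ demand = substrate oxidised − cell-mass equivalent = 222.6 − 1.42 × 58.94 = 138.9 kg O₂/d.

R_O ≈ 139 kg O₂/d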